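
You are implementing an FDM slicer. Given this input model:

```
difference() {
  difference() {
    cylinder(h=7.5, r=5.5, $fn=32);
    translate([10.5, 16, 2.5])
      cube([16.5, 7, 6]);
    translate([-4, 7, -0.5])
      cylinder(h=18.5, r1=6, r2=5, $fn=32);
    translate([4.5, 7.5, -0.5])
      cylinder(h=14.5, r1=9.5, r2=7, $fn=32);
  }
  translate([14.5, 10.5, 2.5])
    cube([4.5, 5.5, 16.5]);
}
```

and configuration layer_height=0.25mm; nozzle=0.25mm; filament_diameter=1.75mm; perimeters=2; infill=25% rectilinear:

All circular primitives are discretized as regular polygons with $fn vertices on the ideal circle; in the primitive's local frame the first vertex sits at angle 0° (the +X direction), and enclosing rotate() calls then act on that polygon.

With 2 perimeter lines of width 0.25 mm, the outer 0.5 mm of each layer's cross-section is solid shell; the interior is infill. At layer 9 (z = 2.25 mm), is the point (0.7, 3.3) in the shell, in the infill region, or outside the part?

outside

At z = 2.25 mm: the cylinder: section is a regular 32-gon, circumradius r=5.5; the cube at (10.5, 16) is not intersected at this z (z outside [2.5, 8.5]); the cone at (-4, 7) contributes a regular 32-gon of circumradius 5.851 (interpolated between r1=6 and r2=5 at t=0.149); the cone at (4.5, 7.5) contributes a regular 32-gon of circumradius 9.026 (interpolated between r1=9.5 and r2=7 at t=0.190); Taking the first minus the rest: starting from the r=5.5 cylinder, the cone at (-4, 7) partially overlaps it — only the 17.77 mm² overlap (of its 106.87 mm²) is removed, clipping the outline; the cone at (4.5, 7.5) partially overlaps it — only the 30.65 mm² overlap (of its 254.29 mm²) is removed, clipping the outline — 1 connected region; the cube at (14.5, 10.5) is not intersected at this z (z outside [2.5, 19]); After the difference (first − rest): none of the subtracted shapes is present at this height, so that combined region is unchanged — 1 connected region. Overall, the cross-section is a single solid region. The nearest boundary edge runs (-1.88, 1.12)→(-0.51, -0.00); distance from the point to it = 3.33 mm. The point is not inside any of the regions above, so it lies outside the cross-section (3.33 mm from the nearest boundary).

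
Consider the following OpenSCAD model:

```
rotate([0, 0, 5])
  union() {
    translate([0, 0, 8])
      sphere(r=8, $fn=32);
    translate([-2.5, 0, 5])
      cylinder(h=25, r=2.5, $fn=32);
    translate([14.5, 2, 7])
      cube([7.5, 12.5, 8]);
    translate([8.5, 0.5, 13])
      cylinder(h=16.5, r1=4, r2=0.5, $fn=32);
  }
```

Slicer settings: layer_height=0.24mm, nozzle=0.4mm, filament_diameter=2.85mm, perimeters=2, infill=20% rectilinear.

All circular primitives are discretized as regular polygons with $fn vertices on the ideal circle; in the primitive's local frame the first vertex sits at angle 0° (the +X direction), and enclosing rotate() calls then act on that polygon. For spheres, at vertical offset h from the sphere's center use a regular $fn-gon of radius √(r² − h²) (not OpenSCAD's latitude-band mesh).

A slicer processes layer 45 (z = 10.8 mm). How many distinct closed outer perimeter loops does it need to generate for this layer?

2

At z = 10.8 mm: the r=8 sphere slices to a regular 32-gon of circumradius 7.494 (√(r²−h²) with h=2.8 from center); the r=2.5 cylinder at (-2.5, 0) gives a regular 32-gon of circumradius 2.5 (constant along its height); the 7.5×12.5 cube at (14.5, 2) contributes its full rectangle; the cone at (8.5, 0.5) is absent (z outside [13, 29.5]); Taking the union: the regions partially overlap (shared area 19.51 mm²), so overlapping operands fuse into one piece — 2 connected regions; (rotated 5° about Z; rotation is an isometry so areas/perimeters/island counts are preserved). The result has 2 disconnected regions.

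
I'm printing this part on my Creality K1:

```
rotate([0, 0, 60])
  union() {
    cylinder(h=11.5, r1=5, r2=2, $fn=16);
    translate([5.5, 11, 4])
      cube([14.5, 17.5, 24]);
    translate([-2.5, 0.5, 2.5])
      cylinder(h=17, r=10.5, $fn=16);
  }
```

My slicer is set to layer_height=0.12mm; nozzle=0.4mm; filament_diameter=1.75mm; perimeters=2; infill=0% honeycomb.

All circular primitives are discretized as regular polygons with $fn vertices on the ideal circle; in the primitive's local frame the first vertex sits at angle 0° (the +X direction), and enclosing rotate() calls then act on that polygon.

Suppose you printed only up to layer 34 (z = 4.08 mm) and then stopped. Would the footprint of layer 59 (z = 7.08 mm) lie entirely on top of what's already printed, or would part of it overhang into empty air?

entirely on top

Compare the two slices. At z = 4.08: the cone: at t=0.355 of its height the radius interpolates to r₁+(r₂−r₁)t = 3.936, giving a regular 16-gon of that circumradius (area = (16/2)·3.936²·sin(360°/16) = 47.42 mm²); the cube at (5.5, 11) is present — its section is the full 14.5×17.5 rectangle (area 253.75 mm²); the cylinder at (-2.5, 0.5): section is a regular 16-gon, circumradius r=10.5 (area = (16/2)·10.500²·sin(360°/16) = 337.53 mm²); Combining (union): the regions partially overlap — summed areas 638.70 mm² minus the doubly-counted overlap 47.42 mm² gives 591.28 mm² — area = 591.28 mm²; (whole slice rotated 60° about Z — lengths, areas and connectivity unchanged). At z = 7.08: the cone contributes a regular 16-gon of circumradius 3.153 (interpolated between r1=5 and r2=2 at t=0.616) (area = (16/2)·3.153²·sin(360°/16) = 30.44 mm²); the cube at (5.5, 11) is present — its section is the full 14.5×17.5 rectangle (area 253.75 mm²); the cylinder at (-2.5, 0.5): section is a regular 16-gon, circumradius r=10.5 (area = (16/2)·10.500²·sin(360°/16) = 337.53 mm²); Merging all regions: the regions partially overlap — summed areas 621.71 mm² minus the doubly-counted overlap 30.44 mm² gives 591.28 mm² — area = 591.28 mm²; (rotated 60° about Z; rotation is an isometry so areas/perimeters/island counts are preserved). Checking containment: the cross-section at z = 7.08 is a subset of the cross-section at z = 4.08.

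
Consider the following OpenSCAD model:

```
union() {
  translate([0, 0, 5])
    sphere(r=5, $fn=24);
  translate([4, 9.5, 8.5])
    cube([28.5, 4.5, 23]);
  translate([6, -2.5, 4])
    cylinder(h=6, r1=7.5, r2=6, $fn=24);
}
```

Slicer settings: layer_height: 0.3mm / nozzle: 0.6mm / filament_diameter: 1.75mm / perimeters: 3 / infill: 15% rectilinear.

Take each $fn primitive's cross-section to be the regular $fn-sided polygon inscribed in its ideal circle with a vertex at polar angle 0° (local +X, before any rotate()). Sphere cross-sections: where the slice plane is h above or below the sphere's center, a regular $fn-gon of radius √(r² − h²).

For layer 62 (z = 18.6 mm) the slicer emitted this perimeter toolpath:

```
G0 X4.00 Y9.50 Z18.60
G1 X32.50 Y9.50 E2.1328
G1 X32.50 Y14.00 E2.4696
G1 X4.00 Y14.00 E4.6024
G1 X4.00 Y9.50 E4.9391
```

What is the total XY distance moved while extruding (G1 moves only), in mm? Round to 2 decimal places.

Sum the Euclidean lengths of each G1 segment: total = 66.00 mm.

66.00 mm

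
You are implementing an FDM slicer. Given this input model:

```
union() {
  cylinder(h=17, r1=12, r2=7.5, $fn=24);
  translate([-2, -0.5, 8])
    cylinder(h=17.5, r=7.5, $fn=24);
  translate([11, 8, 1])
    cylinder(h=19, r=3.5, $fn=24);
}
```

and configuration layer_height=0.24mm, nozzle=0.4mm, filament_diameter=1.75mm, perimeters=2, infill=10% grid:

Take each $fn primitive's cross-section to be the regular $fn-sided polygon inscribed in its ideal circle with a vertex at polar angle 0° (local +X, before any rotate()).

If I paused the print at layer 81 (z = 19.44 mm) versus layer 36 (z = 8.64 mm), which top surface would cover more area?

Layer 81 (z = 19.44): the cone is not intersected at this z (z outside [0, 17]); the cylinder at (-2, -0.5): section is a regular 24-gon, circumradius r=7.5 (area = (24/2)·7.500²·sin(360°/24) = 174.70 mm²); the r=3.5 cylinder at (11, 8) contributes a regular 24-gon of circumradius 3.5 (area = (24/2)·3.500²·sin(360°/24) = 38.05 mm²); Merging all regions: the 2 present regions are separate (no shared area or edge), so areas and boundary lengths simply add and each stays a separate island — area = 212.75 mm². So its area = 212.75 mm². Layer 36 (z = 8.64): the cone contributes a regular 24-gon of circumradius 9.713 (interpolated between r1=12 and r2=7.5 at t=0.508) (area = (24/2)·9.713²·sin(360°/24) = 293.01 mm²); the cylinder at (-2, -0.5): section is a regular 24-gon, circumradius r=7.5 (area = (24/2)·7.500²·sin(360°/24) = 174.70 mm²); the r=3.5 cylinder at (11, 8) gives a regular 24-gon of circumradius 3.5 (constant along its height) (area = (24/2)·3.500²·sin(360°/24) = 38.05 mm²); Combining (union): the regions partially overlap — summed areas 505.76 mm² minus the doubly-counted overlap 174.70 mm² gives 331.05 mm² — area = 331.05 mm². So its area = 331.05 mm². Layer 36 is larger (331.05 vs 212.75 mm²).

layer 36 (z = 8.64 mm)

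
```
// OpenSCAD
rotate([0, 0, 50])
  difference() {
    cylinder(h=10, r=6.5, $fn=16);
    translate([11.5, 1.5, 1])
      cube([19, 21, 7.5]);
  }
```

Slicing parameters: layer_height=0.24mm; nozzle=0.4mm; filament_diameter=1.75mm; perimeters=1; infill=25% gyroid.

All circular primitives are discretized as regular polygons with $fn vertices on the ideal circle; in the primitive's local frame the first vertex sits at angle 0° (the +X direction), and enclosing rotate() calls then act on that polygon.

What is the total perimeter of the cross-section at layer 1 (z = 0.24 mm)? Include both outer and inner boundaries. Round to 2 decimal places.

At z = 0.24 mm: the r=6.5 cylinder gives a regular 16-gon of circumradius 6.5 (constant along its height) (perimeter = 2·16·6.500·sin(180°/16) = 40.58 mm); the cube at (11.5, 1.5) is not intersected at this z (z outside [1, 8.5]); After the difference (first − rest): none of the subtracted shapes is present at this height, so the r=6.5 cylinder is unchanged — boundary = 40.58 mm; (whole slice rotated 50° about Z — lengths, areas and connectivity unchanged). Overall, the cross-section is a single solid region. Total boundary length (outer) = 40.58 mm.

40.58 mm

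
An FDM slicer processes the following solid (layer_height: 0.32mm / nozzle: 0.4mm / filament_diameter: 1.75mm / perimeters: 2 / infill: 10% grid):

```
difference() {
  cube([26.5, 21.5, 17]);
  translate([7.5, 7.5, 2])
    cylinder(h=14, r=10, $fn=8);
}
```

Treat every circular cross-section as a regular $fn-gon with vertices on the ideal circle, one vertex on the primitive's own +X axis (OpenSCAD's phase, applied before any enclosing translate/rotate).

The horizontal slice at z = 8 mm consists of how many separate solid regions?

2

At z = 8 mm: the 26.5×21.5 cube contributes its full rectangle; the r=10 cylinder at (7.5, 7.5) gives a regular 8-gon of circumradius 10 (constant along its height); After the difference (first − rest): starting from the 26.5×21.5 cube, the r=10 cylinder at (7.5, 7.5) partially overlaps it — only the 252.67 mm² overlap (of its 282.84 mm²) is removed, clipping the outline — 2 connected regions. The result has 2 disconnected regions.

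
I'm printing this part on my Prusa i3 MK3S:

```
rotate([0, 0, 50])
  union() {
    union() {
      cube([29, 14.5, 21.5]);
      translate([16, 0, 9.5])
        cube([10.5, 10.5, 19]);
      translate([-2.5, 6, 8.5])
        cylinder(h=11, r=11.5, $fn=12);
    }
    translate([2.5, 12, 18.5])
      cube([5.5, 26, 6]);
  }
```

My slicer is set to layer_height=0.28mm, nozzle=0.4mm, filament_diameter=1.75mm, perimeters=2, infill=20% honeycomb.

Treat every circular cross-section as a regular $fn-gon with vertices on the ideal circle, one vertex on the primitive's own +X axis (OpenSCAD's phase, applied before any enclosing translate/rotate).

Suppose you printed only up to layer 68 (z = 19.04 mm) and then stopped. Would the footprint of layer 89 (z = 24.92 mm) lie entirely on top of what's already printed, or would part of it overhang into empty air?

entirely on top

Compare the two slices. At z = 19.04: the 29×14.5 cube contributes its full rectangle (area 420.50 mm²); the cube at (16, 0) (footprint 10.5×10.5) is included at this height (area 110.25 mm²); the r=11.5 cylinder at (-2.5, 6) gives a regular 12-gon of circumradius 11.5 (constant along its height) (area = (12/2)·11.500²·sin(360°/12) = 396.75 mm²); Taking the union: the regions partially overlap — summed areas 927.50 mm² minus the doubly-counted overlap 223.46 mm² gives 704.04 mm² — area = 704.04 mm²; the cube at (2.5, 12) (footprint 5.5×26) is included at this height (area 143.00 mm²); Combining (union): the regions partially overlap — summed areas 847.04 mm² minus the doubly-counted overlap 15.98 mm² gives 831.06 mm² — area = 831.06 mm²; (whole slice rotated 50° about Z — lengths, areas and connectivity unchanged). At z = 24.92: the cube is not intersected at this z (z outside [0, 21.5]); the cube at (16, 0) (footprint 10.5×10.5) is included at this height (area 110.25 mm²); the cylinder at (-2.5, 6) does not reach this height (z outside [8.5, 19.5]); Combining (union): only the 10.5×10.5 cube at (16, 0) is present, so the union is just that shape — area = 110.25 mm²; the cube at (2.5, 12) is not intersected at this z (z outside [18.5, 24.5]); Taking the union: only the result so far is present, so the union is just that shape — area = 110.25 mm²; (rotated 50° about Z; rotation is an isometry so areas/perimeters/island counts are preserved). Checking containment: the cross-section at z = 24.92 is a subset of the cross-section at z = 19.04.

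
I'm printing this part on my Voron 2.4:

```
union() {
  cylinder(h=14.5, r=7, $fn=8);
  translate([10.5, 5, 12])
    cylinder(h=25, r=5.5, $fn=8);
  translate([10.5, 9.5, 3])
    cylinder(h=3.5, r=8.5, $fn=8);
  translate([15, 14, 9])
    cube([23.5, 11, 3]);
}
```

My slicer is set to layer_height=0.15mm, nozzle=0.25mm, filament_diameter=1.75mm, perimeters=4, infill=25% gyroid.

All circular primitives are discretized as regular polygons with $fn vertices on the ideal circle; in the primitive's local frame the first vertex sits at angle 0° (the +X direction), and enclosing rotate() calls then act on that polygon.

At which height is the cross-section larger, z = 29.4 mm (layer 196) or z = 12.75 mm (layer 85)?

Layer 196 (z = 29.4): the cylinder does not reach this height (z outside [0, 14.5]); the cylinder at (10.5, 5): section is a regular 8-gon, circumradius r=5.5 (area = (8/2)·5.500²·sin(360°/8) = 85.56 mm²); the cylinder at (10.5, 9.5) does not reach this height (z outside [3, 6.5]); the cube at (15, 14) is absent (z outside [9, 12]); Merging all regions: only the r=5.5 cylinder at (10.5, 5) is present, so the union is just that shape — area = 85.56 mm². So its area = 85.56 mm². Layer 85 (z = 12.75): the r=7 cylinder gives a regular 8-gon of circumradius 7 (constant along its height) (area = (8/2)·7.000²·sin(360°/8) = 138.59 mm²); the r=5.5 cylinder at (10.5, 5) gives a regular 8-gon of circumradius 5.5 (constant along its height) (area = (8/2)·5.500²·sin(360°/8) = 85.56 mm²); the cylinder at (10.5, 9.5) is not intersected at this z (z outside [3, 6.5]); the cube at (15, 14) does not reach this height (z outside [9, 12]); Merging all regions: the 2 present regions are separate (no shared area or edge), so areas and boundary lengths simply add and each stays a separate island — area = 224.15 mm². So its area = 224.15 mm². Layer 85 is larger (224.15 vs 85.56 mm²).

layer 85 (z = 12.75 mm)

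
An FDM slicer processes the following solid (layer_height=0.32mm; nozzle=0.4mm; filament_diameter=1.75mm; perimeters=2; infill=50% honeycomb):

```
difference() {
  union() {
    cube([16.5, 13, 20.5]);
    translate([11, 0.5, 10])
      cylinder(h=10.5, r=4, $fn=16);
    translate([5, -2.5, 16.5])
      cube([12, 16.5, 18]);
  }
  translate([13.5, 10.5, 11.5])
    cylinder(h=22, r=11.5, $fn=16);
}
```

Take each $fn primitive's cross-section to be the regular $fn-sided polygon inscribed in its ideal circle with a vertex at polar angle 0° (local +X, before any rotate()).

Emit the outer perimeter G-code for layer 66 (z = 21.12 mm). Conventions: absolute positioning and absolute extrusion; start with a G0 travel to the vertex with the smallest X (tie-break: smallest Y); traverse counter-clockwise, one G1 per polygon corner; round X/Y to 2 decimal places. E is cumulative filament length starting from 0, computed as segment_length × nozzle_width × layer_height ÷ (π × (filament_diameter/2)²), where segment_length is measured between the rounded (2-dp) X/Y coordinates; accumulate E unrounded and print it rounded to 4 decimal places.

At z = 21.12 mm: the cube is not intersected at this z (z outside [0, 20.5]); the cylinder at (11, 0.5) is absent (z outside [10, 20.5]); the 12×16.5 cube at (5, -2.5) contributes its full rectangle; Combining (union): only the 12×16.5 cube at (5, -2.5) is present, so the union is just that shape — 1 connected region; the r=11.5 cylinder at (13.5, 10.5) gives a regular 16-gon of circumradius 11.5 (constant along its height); Subtracting the remaining from the first: starting from the result so far, the r=11.5 cylinder at (13.5, 10.5) partially overlaps it — only the 167.60 mm² overlap (of its 404.88 mm²) is removed, clipping the outline — 1 connected region. The outline is a single polygon with 7 vertices. Extrusion per mm of travel: 0.4 × 0.32 / (π × 0.875²) = 0.053216. Accumulating E over each segment gives final E = 1.7468.

G0 X5.00 Y-2.50 Z21.12
G1 X17.00 Y-2.50 E0.6386
G1 X17.00 Y-0.30 E0.7557
G1 X13.50 Y-1.00 E0.9456
G1 X9.10 Y-0.12 E1.1844
G1 X5.37 Y2.37 E1.4231
G1 X5.00 Y2.92 E1.4583
G1 X5.00 Y-2.50 E1.7468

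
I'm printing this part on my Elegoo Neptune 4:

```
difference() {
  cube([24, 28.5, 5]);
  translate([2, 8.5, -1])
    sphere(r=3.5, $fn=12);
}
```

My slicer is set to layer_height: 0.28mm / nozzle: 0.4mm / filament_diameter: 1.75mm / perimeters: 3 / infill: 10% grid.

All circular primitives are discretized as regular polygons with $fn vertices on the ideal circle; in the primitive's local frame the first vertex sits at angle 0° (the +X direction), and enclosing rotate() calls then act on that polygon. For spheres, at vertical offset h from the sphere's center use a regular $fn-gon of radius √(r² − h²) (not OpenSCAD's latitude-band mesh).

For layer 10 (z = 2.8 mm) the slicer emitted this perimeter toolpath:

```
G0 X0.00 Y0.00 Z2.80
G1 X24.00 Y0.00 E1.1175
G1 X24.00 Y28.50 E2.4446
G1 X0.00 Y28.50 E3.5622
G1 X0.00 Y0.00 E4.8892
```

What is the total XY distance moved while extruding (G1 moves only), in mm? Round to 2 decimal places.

105.00 mm

Sum the Euclidean lengths of each G1 segment: total = 105.00 mm.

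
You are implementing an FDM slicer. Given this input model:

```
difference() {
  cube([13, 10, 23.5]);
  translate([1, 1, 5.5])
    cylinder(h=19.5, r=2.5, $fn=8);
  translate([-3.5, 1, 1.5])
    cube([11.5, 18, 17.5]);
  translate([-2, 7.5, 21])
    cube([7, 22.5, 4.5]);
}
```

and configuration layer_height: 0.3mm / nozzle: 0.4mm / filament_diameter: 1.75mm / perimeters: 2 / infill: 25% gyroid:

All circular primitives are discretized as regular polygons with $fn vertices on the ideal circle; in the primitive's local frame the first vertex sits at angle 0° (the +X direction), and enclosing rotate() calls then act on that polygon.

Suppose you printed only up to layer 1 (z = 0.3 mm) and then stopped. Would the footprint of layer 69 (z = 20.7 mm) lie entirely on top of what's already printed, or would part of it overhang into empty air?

Compare the two slices. At z = 0.3: the 13×10 cube contributes its full rectangle (area 130.00 mm²); the cylinder at (1, 1) does not reach this height (z outside [5.5, 25]); the cube at (-3.5, 1) does not reach this height (z outside [1.5, 19]); the cube at (-2, 7.5) is absent (z outside [21, 25.5]); Taking the first minus the rest: none of the subtracted shapes is present at this height, so the 13×10 cube is unchanged — area = 130.00 mm². At z = 20.7: the cube is present — its section is the full 13×10 rectangle (area 130.00 mm²); the r=2.5 cylinder at (1, 1) gives a regular 8-gon of circumradius 2.5 (constant along its height) (area = (8/2)·2.500²·sin(360°/8) = 17.68 mm²); the cube at (-3.5, 1) is absent (z outside [1.5, 19]); the cube at (-2, 7.5) is not intersected at this z (z outside [21, 25.5]); Subtracting the remaining from the first: starting from the 13×10 cube (130.00 mm²), the r=2.5 cylinder at (1, 1) partially overlaps it — only the 10.01 mm² overlap (of its 17.68 mm²) is removed, clipping the outline — area = 119.99 mm². Checking containment: the cross-section at z = 20.7 is a subset of the cross-section at z = 0.3.

entirely on top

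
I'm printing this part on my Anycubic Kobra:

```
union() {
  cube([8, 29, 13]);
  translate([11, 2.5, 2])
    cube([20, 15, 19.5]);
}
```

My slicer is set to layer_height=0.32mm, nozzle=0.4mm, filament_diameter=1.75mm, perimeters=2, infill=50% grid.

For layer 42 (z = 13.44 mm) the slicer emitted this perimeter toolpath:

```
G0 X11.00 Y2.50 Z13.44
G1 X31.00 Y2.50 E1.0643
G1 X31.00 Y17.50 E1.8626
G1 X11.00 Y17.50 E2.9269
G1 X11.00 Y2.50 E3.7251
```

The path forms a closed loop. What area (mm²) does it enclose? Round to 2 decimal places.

300.00 mm²

Apply the shoelace formula to the sequence of (X, Y) vertices; enclosed area = 300.00 mm².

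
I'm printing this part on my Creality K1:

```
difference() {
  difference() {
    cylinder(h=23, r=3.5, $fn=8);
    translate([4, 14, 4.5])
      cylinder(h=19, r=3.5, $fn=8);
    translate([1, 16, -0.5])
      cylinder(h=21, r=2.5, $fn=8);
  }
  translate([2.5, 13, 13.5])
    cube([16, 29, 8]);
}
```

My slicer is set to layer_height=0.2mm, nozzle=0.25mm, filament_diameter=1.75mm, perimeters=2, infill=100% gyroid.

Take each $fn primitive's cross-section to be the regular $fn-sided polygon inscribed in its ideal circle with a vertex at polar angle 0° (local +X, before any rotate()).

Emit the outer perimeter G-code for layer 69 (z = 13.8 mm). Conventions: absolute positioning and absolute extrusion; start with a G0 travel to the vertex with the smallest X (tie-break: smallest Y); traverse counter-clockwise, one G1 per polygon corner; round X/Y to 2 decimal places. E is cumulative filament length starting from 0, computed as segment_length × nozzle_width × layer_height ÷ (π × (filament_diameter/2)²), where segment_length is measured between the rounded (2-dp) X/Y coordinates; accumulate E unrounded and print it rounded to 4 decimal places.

G0 X-3.50 Y0.00 Z13.80
G1 X-2.47 Y-2.47 E0.0556
G1 X0.00 Y-3.50 E0.1113
G1 X2.47 Y-2.47 E0.1669
G1 X3.50 Y0.00 E0.2225
G1 X2.47 Y2.47 E0.2782
G1 X0.00 Y3.50 E0.3338
G1 X-2.47 Y2.47 E0.3894
G1 X-3.50 Y0.00 E0.4450

At z = 13.8 mm: the cylinder: section is a regular 8-gon, circumradius r=3.5; the r=3.5 cylinder at (4, 14) gives a regular 8-gon of circumradius 3.5 (constant along its height); the r=2.5 cylinder at (1, 16) contributes a regular 8-gon of circumradius 2.5; Taking the first minus the rest: starting from the r=3.5 cylinder, the r=3.5 cylinder at (4, 14) misses the remaining region (no effect); the r=2.5 cylinder at (1, 16) misses the remaining region (no effect) — 1 connected region; the cube at (2.5, 13) is present — its section is the full 16×29 rectangle; Taking the first minus the rest: starting from that combined region, the 16×29 cube at (2.5, 13) misses the remaining region (no effect) — 1 connected region. The outline is a single polygon with 8 vertices. Extrusion per mm of travel: 0.25 × 0.2 / (π × 0.875²) = 0.020788. Accumulating E over each segment gives final E = 0.4450.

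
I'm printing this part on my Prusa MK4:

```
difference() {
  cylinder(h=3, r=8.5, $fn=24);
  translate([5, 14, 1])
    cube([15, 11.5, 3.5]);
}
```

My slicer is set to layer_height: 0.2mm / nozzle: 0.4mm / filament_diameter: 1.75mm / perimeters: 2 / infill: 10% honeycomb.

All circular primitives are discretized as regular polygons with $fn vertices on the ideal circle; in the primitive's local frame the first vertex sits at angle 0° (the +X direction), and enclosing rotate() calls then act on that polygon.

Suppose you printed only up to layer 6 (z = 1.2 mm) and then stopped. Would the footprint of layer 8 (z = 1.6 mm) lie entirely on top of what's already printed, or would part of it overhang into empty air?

Compare the two slices. At z = 1.2: the cylinder: section is a regular 24-gon, circumradius r=8.5 (area = (24/2)·8.500²·sin(360°/24) = 224.40 mm²); the cube at (5, 14) (footprint 15×11.5) is included at this height (area 172.50 mm²); After the difference (first − rest): starting from the r=8.5 cylinder (224.40 mm²), the 15×11.5 cube at (5, 14) misses the remaining region (no effect) — area = 224.40 mm². At z = 1.6: the r=8.5 cylinder gives a regular 24-gon of circumradius 8.5 (constant along its height) (area = (24/2)·8.500²·sin(360°/24) = 224.40 mm²); the 15×11.5 cube at (5, 14) contributes its full rectangle (area 172.50 mm²); After the difference (first − rest): starting from the r=8.5 cylinder (224.40 mm²), the 15×11.5 cube at (5, 14) misses the remaining region (no effect) — area = 224.40 mm². Checking containment: the cross-section at z = 1.6 is a subset of the cross-section at z = 1.2.

entirely on top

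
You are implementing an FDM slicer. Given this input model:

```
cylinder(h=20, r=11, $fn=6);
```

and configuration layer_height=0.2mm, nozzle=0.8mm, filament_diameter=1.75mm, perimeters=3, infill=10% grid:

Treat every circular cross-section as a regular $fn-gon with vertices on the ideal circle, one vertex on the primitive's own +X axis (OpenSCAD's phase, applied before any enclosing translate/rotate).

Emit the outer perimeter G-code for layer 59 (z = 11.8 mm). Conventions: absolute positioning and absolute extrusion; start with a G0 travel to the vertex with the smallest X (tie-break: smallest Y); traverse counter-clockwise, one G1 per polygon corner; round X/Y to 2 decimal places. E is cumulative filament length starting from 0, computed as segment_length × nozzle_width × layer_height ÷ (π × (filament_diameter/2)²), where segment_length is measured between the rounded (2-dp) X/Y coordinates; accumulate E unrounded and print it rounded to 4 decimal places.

G0 X-11.00 Y0.00 Z11.80
G1 X-5.50 Y-9.53 E0.7319
G1 X5.50 Y-9.53 E1.4637
G1 X11.00 Y0.00 E2.1956
G1 X5.50 Y9.53 E2.9275
G1 X-5.50 Y9.53 E3.6593
G1 X-11.00 Y0.00 E4.3912

At z = 11.8 mm: the r=11 cylinder gives a regular 6-gon of circumradius 11 (constant along its height). The outline is a single polygon with 6 vertices. Extrusion per mm of travel: 0.8 × 0.2 / (π × 0.875²) = 0.066520. Accumulating E over each segment gives final E = 4.3912.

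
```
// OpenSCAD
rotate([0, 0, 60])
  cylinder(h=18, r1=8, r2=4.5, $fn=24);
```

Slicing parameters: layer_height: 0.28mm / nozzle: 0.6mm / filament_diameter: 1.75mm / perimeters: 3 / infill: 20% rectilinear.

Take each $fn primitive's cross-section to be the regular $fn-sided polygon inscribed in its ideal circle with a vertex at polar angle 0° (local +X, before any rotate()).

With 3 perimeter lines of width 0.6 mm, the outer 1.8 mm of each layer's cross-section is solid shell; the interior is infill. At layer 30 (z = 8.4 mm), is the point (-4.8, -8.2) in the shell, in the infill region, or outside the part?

At z = 8.4 mm: the cone: at t=0.467 of its height the radius interpolates to r₁+(r₂−r₁)t = 6.367, giving a regular 24-gon of that circumradius; (whole slice rotated 60° about Z — lengths, areas and connectivity unchanged). Overall, the cross-section is a single solid region. Undo the 60° rotation: the query point maps to (-9.501, 0.057) in the un-rotated model frame. The nearest boundary edge runs (-6.15, 1.65)→(-6.37, 0.00); distance from the point to it = 3.14 mm. The point is not inside any of the regions above, so it lies outside the cross-section (3.14 mm from the nearest boundary).

outside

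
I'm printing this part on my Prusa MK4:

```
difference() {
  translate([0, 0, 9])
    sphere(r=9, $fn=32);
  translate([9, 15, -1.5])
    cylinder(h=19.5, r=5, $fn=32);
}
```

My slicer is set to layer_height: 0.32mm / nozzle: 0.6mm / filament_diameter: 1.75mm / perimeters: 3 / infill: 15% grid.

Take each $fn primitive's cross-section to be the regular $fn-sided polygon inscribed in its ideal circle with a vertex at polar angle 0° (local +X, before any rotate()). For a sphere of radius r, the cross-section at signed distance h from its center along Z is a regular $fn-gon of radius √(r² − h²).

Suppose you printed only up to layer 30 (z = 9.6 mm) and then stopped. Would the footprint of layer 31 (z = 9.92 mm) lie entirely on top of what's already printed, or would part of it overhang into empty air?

Compare the two slices. At z = 9.6: the sphere: section is a regular 32-gon, circumradius = √(r²−h²) = √(9²−0.6²) = 8.980 (area = (32/2)·8.980²·sin(360°/32) = 251.71 mm²); the r=5 cylinder at (9, 15) gives a regular 32-gon of circumradius 5 (constant along its height) (area = (32/2)·5.000²·sin(360°/32) = 78.04 mm²); After the difference (first − rest): starting from the r=9 sphere (251.71 mm²), the r=5 cylinder at (9, 15) misses the remaining region (no effect) — area = 251.71 mm². At z = 9.92: the sphere: section is a regular 32-gon, circumradius = √(r²−h²) = √(9²−0.92²) = 8.953 (area = (32/2)·8.953²·sin(360°/32) = 250.20 mm²); the r=5 cylinder at (9, 15) contributes a regular 32-gon of circumradius 5 (area = (32/2)·5.000²·sin(360°/32) = 78.04 mm²); After the difference (first − rest): starting from the r=9 sphere (250.20 mm²), the r=5 cylinder at (9, 15) misses the remaining region (no effect) — area = 250.20 mm². Checking containment: the cross-section at z = 9.92 is a subset of the cross-section at z = 9.6.

entirely on top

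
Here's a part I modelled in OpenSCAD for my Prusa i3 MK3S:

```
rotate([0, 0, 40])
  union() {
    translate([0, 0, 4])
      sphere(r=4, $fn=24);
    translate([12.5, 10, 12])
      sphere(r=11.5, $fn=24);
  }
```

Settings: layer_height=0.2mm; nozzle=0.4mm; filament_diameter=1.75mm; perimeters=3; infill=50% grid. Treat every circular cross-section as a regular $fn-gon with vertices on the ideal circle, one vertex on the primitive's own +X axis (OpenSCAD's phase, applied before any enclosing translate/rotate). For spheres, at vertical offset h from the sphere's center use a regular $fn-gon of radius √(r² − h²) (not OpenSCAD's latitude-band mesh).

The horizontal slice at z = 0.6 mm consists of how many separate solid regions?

At z = 0.6 mm: the sphere: section is a regular 24-gon, circumradius = √(r²−h²) = √(4²−3.4²) = 2.107; the r=11.5 sphere at (12.5, 10) slices to a regular 24-gon of circumradius 1.513 (√(r²−h²) with h=11.4 from center); Combining (union): the 2 present regions are separate (no shared area or edge), so areas and boundary lengths simply add and each stays a separate island — 2 connected regions; (whole slice rotated 40° about Z — lengths, areas and connectivity unchanged). The result has 2 disconnected regions.

2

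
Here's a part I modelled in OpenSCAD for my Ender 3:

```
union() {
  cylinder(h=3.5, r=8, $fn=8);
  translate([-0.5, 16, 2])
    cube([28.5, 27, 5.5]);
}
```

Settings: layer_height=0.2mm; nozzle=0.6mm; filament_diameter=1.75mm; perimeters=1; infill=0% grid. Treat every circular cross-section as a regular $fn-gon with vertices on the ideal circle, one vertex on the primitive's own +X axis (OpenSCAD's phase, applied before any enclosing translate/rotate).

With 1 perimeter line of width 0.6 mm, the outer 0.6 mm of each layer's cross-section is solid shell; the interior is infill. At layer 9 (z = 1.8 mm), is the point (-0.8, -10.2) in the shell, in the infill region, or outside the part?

outside

At z = 1.8 mm: the cylinder: section is a regular 8-gon, circumradius r=8; the cube at (-0.5, 16) is not intersected at this z (z outside [2, 7.5]); Combining (union): only the r=8 cylinder is present, so the union is just that shape — 1 connected region. Overall, the cross-section is a single solid region. The nearest boundary edge runs (-5.66, -5.66)→(-0.00, -8.00); distance from the point to it = 2.34 mm. The point is not inside any of the regions above, so it lies outside the cross-section (2.34 mm from the nearest boundary).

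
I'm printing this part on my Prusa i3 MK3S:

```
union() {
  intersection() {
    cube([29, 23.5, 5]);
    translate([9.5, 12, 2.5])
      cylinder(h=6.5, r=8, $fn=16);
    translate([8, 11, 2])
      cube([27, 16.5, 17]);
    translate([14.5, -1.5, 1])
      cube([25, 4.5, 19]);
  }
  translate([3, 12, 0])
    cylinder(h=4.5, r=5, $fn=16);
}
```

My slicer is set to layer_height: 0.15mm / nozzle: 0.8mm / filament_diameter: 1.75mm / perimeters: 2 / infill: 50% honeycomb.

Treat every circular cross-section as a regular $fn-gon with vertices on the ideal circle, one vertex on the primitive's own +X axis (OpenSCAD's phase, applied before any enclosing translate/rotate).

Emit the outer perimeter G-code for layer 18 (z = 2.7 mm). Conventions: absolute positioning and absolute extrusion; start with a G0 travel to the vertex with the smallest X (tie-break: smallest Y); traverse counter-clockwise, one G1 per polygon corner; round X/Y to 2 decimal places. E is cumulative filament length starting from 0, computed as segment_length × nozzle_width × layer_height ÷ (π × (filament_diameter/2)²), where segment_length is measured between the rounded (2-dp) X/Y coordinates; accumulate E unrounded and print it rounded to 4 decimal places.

At z = 2.7 mm: the 29×23.5 cube contributes its full rectangle; the r=8 cylinder at (9.5, 12) contributes a regular 16-gon of circumradius 8; the cube at (8, 11) (footprint 27×16.5) is included at this height; the cube at (14.5, -1.5) (footprint 25×4.5) is included at this height; After intersecting: the r=8 cylinder at (9.5, 12) lies inside the 29×23.5 cube, so the common part is the r=8 cylinder at (9.5, 12) itself; the 27×16.5 cube at (8, 11) partially overlaps the running intersection; clipping to the common part keeps 70.16 mm²; the 25×4.5 cube at (14.5, -1.5) does not overlap the running intersection (empty) — nothing remains; the cylinder at (3, 12): section is a regular 16-gon, circumradius r=5; Combining (union): only the r=5 cylinder at (3, 12) is present, so the union is just that shape — 1 connected region. The outline is a single polygon with 16 vertices. Extrusion per mm of travel: 0.8 × 0.15 / (π × 0.875²) = 0.049890. Accumulating E over each segment gives final E = 1.5577.

G0 X-2.00 Y12.00 Z2.70
G1 X-1.62 Y10.09 E0.0972
G1 X-0.54 Y8.46 E0.1947
G1 X1.09 Y7.38 E0.2923
G1 X3.00 Y7.00 E0.3894
G1 X4.91 Y7.38 E0.4866
G1 X6.54 Y8.46 E0.5841
G1 X7.62 Y10.09 E0.6817
G1 X8.00 Y12.00 E0.7788
G1 X7.62 Y13.91 E0.8760
G1 X6.54 Y15.54 E0.9735
G1 X4.91 Y16.62 E1.0711
G1 X3.00 Y17.00 E1.1683
G1 X1.09 Y16.62 E1.2654
G1 X-0.54 Y15.54 E1.3630
G1 X-1.62 Y13.91 E1.4605
G1 X-2.00 Y12.00 E1.5577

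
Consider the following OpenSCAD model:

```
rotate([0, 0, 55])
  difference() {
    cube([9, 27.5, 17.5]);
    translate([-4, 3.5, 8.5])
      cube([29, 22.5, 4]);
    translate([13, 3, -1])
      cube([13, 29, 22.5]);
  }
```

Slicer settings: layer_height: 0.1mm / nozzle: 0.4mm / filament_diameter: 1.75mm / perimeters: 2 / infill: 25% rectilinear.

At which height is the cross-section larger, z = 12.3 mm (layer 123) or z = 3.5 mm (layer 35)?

layer 35 (z = 3.5 mm)

Layer 123 (z = 12.3): the cube is present — its section is the full 9×27.5 rectangle (area 247.50 mm²); the cube at (-4, 3.5) (footprint 29×22.5) is included at this height (area 652.50 mm²); the 13×29 cube at (13, 3) contributes its full rectangle (area 377.00 mm²); After the difference (first − rest): starting from the 9×27.5 cube (247.50 mm²), the 29×22.5 cube at (-4, 3.5) partially overlaps it — only the 202.50 mm² overlap (of its 652.50 mm²) is removed, clipping the outline; the 13×29 cube at (13, 3) misses the remaining region (no effect) — area = 45.00 mm²; (rotated 55° about Z; rotation is an isometry so areas/perimeters/island counts are preserved). So its area = 45.00 mm². Layer 35 (z = 3.5): the 9×27.5 cube contributes its full rectangle (area 247.50 mm²); the cube at (-4, 3.5) is not intersected at this z (z outside [8.5, 12.5]); the 13×29 cube at (13, 3) contributes its full rectangle (area 377.00 mm²); Taking the first minus the rest: starting from the 9×27.5 cube (247.50 mm²), the 13×29 cube at (13, 3) misses the remaining region (no effect) — area = 247.50 mm²; (rotated 55° about Z; rotation is an isometry so areas/perimeters/island counts are preserved). So its area = 247.50 mm². Layer 35 is larger (247.50 vs 45.00 mm²).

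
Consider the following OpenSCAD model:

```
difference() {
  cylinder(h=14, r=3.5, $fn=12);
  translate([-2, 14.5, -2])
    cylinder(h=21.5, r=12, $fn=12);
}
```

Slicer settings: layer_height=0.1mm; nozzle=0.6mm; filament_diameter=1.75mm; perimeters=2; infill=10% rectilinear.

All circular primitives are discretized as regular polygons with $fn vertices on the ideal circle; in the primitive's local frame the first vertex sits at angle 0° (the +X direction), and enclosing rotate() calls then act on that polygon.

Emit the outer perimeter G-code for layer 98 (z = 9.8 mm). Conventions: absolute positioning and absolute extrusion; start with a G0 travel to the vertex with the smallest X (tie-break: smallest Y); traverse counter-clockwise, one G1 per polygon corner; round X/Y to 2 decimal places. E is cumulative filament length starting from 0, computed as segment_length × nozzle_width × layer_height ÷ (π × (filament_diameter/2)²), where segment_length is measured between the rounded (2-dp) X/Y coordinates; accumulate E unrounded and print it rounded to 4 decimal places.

At z = 9.8 mm: the r=3.5 cylinder gives a regular 12-gon of circumradius 3.5 (constant along its height); the cylinder at (-2, 14.5): section is a regular 12-gon, circumradius r=12; Taking the first minus the rest: starting from the r=3.5 cylinder, the r=12 cylinder at (-2, 14.5) partially overlaps it — only the 1.14 mm² overlap (of its 432.00 mm²) is removed, clipping the outline — 1 connected region. The outline is a single polygon with 13 vertices. Extrusion per mm of travel: 0.6 × 0.1 / (π × 0.875²) = 0.024945. Accumulating E over each segment gives final E = 0.5378.

G0 X-3.50 Y0.00 Z9.80
G1 X-3.03 Y-1.75 E0.0452
G1 X-1.75 Y-3.03 E0.0904
G1 X0.00 Y-3.50 E0.1356
G1 X1.75 Y-3.03 E0.1808
G1 X3.03 Y-1.75 E0.2259
G1 X3.50 Y0.00 E0.2711
G1 X3.03 Y1.75 E0.3163
G1 X1.75 Y3.03 E0.3615
G1 X0.87 Y3.27 E0.3842
G1 X-2.00 Y2.50 E0.4583
G1 X-2.22 Y2.56 E0.4640
G1 X-3.03 Y1.75 E0.4926
G1 X-3.50 Y0.00 E0.5378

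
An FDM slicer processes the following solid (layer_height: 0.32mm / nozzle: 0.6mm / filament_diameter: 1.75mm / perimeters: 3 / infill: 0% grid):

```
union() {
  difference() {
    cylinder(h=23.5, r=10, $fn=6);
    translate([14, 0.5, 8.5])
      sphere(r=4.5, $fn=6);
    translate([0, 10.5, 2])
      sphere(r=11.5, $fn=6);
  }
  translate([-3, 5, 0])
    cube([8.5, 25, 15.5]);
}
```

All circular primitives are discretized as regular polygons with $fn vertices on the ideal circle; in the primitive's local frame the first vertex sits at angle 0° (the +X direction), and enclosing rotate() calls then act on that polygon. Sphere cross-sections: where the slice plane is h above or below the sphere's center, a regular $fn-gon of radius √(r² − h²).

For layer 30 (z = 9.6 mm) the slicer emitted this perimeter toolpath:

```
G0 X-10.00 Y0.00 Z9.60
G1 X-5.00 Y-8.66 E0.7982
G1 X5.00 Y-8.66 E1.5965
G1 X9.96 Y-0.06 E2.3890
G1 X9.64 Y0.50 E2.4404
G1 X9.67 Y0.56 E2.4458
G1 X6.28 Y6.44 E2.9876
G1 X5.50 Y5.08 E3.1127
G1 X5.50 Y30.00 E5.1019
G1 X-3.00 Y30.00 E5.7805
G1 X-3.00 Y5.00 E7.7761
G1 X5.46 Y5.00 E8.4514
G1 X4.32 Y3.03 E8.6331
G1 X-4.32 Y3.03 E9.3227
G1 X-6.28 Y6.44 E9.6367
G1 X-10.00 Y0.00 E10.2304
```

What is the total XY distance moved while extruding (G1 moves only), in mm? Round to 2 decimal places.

Sum the Euclidean lengths of each G1 segment: total = 128.16 mm.

128.16 mm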